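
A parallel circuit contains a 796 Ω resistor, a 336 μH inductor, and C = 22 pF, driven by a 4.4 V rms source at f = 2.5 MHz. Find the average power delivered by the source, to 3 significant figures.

24.3 mW

ω = 2πf = 1.571e+07 rad/s
X_L = ωL = 5280 Ω
X_C = 1/(ωC) = 2890 Ω
Parallel: admittances add. Y = 1/R + 1/(jωL) + jωC
Y = (0.00126 + j0.000156) S
|Y| = 0.00127 S → |Z| = 1/|Y| = 790 Ω, ∠Z = −∠Y = -7.08°
I = V/|Z| = 5.57 mA
P = VI cos φ = 4.4 × 0.00557 × cos(-7.08°) = 24.3 mW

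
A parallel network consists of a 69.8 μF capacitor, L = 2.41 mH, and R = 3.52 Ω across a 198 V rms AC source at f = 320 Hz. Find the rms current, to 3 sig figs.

57.7 A

ω = 2πf = 2011 rad/s
X_L = ωL = 4.85 Ω
X_C = 1/(ωC) = 7.13 Ω
Parallel: admittances add. Y = 1/R + 1/(jωL) + jωC
Y = (0.284 − j0.0660) S
|Y| = 0.292 S → |Z| = 1/|Y| = 3.43 Ω, ∠Z = −∠Y = 13.1°
I = V/|Z| = 198/3.43 = 57.7 A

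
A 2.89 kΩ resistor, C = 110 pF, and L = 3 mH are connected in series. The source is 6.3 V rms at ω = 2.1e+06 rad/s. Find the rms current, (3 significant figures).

X_L = ωL = 6300 Ω
X_C = 1/(ωC) = 4330 Ω
Net reactance X = X_L − X_C = 1970 Ω
Z = 2890 + j1970 Ω
|Z| = √(2890² + 1970²) = 3500 Ω
I = V/|Z| = 6.3/3500 = 1.80 mA

1.80 mA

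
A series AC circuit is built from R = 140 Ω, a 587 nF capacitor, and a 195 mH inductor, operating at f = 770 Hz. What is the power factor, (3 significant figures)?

ω = 2πf = 4838 rad/s
X_L = ωL = 943 Ω
X_C = 1/(ωC) = 352 Ω
Net reactance X = X_L − X_C = 591 Ω
Z = 140 + j591 Ω
|Z| = √(140² + 591²) = 608 Ω
∠Z = arctan(591/140) = 76.7°
cos φ = cos(76.7°) = 0.230

0.230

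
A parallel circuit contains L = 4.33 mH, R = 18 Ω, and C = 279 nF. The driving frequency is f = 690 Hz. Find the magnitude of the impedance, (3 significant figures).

13.1 Ω

ω = 2πf = 4335 rad/s
X_L = ωL = 18.8 Ω
X_C = 1/(ωC) = 827 Ω
Parallel: admittances add. Y = 1/R + 1/(jωL) + jωC
Y = (0.0556 − j0.0521) S
|Y| = 0.0761 S → |Z| = 1/|Y| = 13.1 Ω, ∠Z = −∠Y = 43.1°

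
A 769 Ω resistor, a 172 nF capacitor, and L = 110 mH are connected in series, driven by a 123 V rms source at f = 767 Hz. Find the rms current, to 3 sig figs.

ω = 2πf = 4819 rad/s
X_L = ωL = 530 Ω
X_C = 1/(ωC) = 1210 Ω
Net reactance X = X_L − X_C = -676 Ω
Z = 769 − j676 Ω
|Z| = √(769² + 676²) = 1020 Ω
I = V/|Z| = 123/1020 = 120 mA

120 mA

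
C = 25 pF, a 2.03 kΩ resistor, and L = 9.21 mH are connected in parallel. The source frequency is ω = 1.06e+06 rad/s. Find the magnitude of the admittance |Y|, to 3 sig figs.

498 μS

X_L = ωL = 9760 Ω
X_C = 1/(ωC) = 37700 Ω
Parallel: admittances add. Y = 1/R + 1/(jωL) + jωC
Y = (0.000493 − j7.59e-05) S
|Y| = 0.000498 S → |Z| = 1/|Y| = 2010 Ω, ∠Z = −∠Y = 8.76°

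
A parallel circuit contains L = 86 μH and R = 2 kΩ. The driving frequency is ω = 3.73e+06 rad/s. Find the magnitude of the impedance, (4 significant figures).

X_L = ωL = 320.8 Ω
Parallel: admittances add. Y = 1/R + 1/(jωL)
Y = (0.0005000 − j0.003117) S
|Y| = 0.003157 S → |Z| = 1/|Y| = 316.7 Ω, ∠Z = −∠Y = 80.89°

316.7 Ω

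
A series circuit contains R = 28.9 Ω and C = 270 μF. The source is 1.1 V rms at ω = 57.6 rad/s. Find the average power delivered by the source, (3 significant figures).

7.04 mW

X_C = 1/(ωC) = 64.3 Ω
Z = 28.9 − j64.3 Ω
|Z| = √(28.9² + 64.3²) = 70.5 Ω
∠Z = arctan(-64.3/28.9) = -65.8°
I = V/|Z| = 15.6 mA
P = VI cos φ = 1.1 × 0.0156 × cos(-65.8°) = 7.04 mW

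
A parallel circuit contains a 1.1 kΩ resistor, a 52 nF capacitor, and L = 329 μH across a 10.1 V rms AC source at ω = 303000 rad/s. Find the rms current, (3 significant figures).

58.5 mA

X_L = ωL = 99.7 Ω
X_C = 1/(ωC) = 63.5 Ω
Parallel: admittances add. Y = 1/R + 1/(jωL) + jωC
Y = (0.000909 + j0.00572) S
|Y| = 0.00580 S → |Z| = 1/|Y| = 173 Ω, ∠Z = −∠Y = -81.0°
I = V/|Z| = 10.1/173 = 58.5 mA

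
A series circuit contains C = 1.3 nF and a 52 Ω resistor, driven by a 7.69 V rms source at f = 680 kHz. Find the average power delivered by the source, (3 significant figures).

87.6 mW

ω = 2πf = 4.273e+06 rad/s
X_C = 1/(ωC) = 180 Ω
Z = 52.0 − j180 Ω
|Z| = √(52.0² + 180²) = 187 Ω
∠Z = arctan(-180/52.0) = -73.9°
I = V/|Z| = 41.0 mA
P = VI cos φ = 7.69 × 0.0410 × cos(-73.9°) = 87.6 mW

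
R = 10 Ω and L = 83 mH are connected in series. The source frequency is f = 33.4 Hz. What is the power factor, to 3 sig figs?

ω = 2πf = 209.9 rad/s
X_L = ωL = 17.4 Ω
Z = 10.0 + j17.4 Ω
|Z| = √(10.0² + 17.4²) = 20.1 Ω
∠Z = arctan(17.4/10.0) = 60.1°
cos φ = cos(60.1°) = 0.498

0.498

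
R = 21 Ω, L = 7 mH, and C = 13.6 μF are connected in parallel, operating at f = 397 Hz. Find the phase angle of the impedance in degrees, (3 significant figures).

26.1°

ω = 2πf = 2494 rad/s
X_L = ωL = 17.5 Ω
X_C = 1/(ωC) = 29.5 Ω
Parallel: admittances add. Y = 1/R + 1/(jωL) + jωC
Y = (0.0476 − j0.0233) S
|Y| = 0.0530 S → |Z| = 1/|Y| = 18.9 Ω, ∠Z = −∠Y = 26.1°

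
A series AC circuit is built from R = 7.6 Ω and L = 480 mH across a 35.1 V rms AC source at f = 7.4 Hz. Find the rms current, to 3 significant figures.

ω = 2πf = 46.50 rad/s
X_L = ωL = 22.3 Ω
Z = 7.60 + j22.3 Ω
|Z| = √(7.60² + 22.3²) = 23.6 Ω
I = V/|Z| = 35.1/23.6 = 1.49 A

1.49 A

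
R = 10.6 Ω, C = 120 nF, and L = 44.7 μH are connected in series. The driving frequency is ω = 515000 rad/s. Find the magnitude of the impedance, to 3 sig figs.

X_L = ωL = 23.0 Ω
X_C = 1/(ωC) = 16.2 Ω
Net reactance X = X_L − X_C = 6.84 Ω
Z = 10.6 + j6.84 Ω
|Z| = √(10.6² + 6.84²) = 12.6 Ω

12.6 Ω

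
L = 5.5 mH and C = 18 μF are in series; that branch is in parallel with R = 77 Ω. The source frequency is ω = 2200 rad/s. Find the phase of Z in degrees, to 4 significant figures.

-80.31°

X_L = ωL = 12.10 Ω
X_C = 1/(ωC) = 25.25 Ω
Branch 1: Z₁ = R = 77.00 Ω
Branch 2 (series LC): Z₂ = j(X_L − X_C) = −j13.15 Ω
Parallel: Z = Z₁Z₂/(Z₁+Z₂), |Z| = 12.96 Ω, ∠Z = -80.31°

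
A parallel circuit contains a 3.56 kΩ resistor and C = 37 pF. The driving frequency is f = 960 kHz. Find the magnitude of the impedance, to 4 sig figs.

ω = 2πf = 6.032e+06 rad/s
X_C = 1/(ωC) = 4481 Ω
Parallel: admittances add. Y = 1/R + jωC
Y = (0.0002809 + j0.0002232) S
|Y| = 0.0003588 S → |Z| = 1/|Y| = 2787 Ω, ∠Z = −∠Y = -38.47°

2787 Ω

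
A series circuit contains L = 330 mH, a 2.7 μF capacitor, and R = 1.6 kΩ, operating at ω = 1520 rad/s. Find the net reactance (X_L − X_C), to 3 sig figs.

X_L = ωL = 502 Ω
X_C = 1/(ωC) = 244 Ω
X = 502 − 244 = 258 Ω

258 Ω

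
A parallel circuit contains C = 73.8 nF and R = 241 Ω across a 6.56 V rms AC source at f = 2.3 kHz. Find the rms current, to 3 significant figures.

ω = 2πf = 14450 rad/s
X_C = 1/(ωC) = 938 Ω
Parallel: admittances add. Y = 1/R + jωC
Y = (0.00415 + j0.00107) S
|Y| = 0.00428 S → |Z| = 1/|Y| = 233 Ω, ∠Z = −∠Y = -14.4°
I = V/|Z| = 6.56/233 = 28.1 mA

28.1 mA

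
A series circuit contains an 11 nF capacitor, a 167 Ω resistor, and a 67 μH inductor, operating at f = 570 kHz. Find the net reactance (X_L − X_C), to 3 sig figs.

215 Ω

ω = 2πf = 3.581e+06 rad/s
X_L = ωL = 240 Ω
X_C = 1/(ωC) = 25.4 Ω
X = 240 − 25.4 = 215 Ω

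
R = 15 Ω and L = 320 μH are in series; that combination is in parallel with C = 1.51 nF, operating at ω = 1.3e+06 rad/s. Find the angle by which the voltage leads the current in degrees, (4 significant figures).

X_L = ωL = 416.0 Ω
X_C = 1/(ωC) = 509.4 Ω
Branch 1 (R+jX_L): Z₁ = 15.00 + j416.0 Ω, |Z₁| = 416.3 Ω
Branch 2 (−jX_C): Z₂ = −j509.4 Ω
Parallel: Z = Z₁Z₂/(Z₁+Z₂), |Z| = 2241 Ω, ∠Z = 78.81°

78.81°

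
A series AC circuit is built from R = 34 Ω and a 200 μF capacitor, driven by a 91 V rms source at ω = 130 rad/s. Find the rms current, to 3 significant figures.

X_C = 1/(ωC) = 38.5 Ω
Z = 34.0 − j38.5 Ω
|Z| = √(34.0² + 38.5²) = 51.3 Ω
I = V/|Z| = 91/51.3 = 1.77 A

1.77 A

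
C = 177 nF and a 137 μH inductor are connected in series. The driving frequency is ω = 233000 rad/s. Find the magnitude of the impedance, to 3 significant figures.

X_L = ωL = 31.9 Ω
X_C = 1/(ωC) = 24.2 Ω
Net reactance X = X_L − X_C = 7.67 Ω
Z = j7.67 Ω
|Z| = √(0² + 7.67²) = 7.67 Ω

7.67 Ω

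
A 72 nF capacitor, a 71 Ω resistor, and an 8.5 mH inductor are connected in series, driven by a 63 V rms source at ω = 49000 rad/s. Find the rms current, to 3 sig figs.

X_L = ωL = 417 Ω
X_C = 1/(ωC) = 283 Ω
Net reactance X = X_L − X_C = 133 Ω
Z = 71.0 + j133 Ω
|Z| = √(71.0² + 133²) = 151 Ω
I = V/|Z| = 63/151 = 418 mA

418 mA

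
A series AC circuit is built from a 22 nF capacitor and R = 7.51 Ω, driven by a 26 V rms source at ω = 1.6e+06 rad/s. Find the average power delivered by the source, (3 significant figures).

5.88 W

X_C = 1/(ωC) = 28.4 Ω
Z = 7.51 − j28.4 Ω
|Z| = √(7.51² + 28.4²) = 29.4 Ω
∠Z = arctan(-28.4/7.51) = -75.2°
I = V/|Z| = 885 mA
P = VI cos φ = 26 × 0.885 × cos(-75.2°) = 5.88 W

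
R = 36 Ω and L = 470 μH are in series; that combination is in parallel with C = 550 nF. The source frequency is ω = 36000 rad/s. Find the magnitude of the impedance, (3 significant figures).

X_L = ωL = 16.9 Ω
X_C = 1/(ωC) = 50.5 Ω
Branch 1 (R+jX_L): Z₁ = 36.0 + j16.9 Ω, |Z₁| = 39.8 Ω
Branch 2 (−jX_C): Z₂ = −j50.5 Ω
Parallel: Z = Z₁Z₂/(Z₁+Z₂), |Z| = 40.8 Ω, ∠Z = -21.8°

40.8 Ω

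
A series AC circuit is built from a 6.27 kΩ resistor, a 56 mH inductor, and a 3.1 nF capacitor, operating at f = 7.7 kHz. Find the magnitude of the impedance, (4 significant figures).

7415 Ω

ω = 2πf = 48380 rad/s
X_L = ωL = 2709 Ω
X_C = 1/(ωC) = 6668 Ω
Net reactance X = X_L − X_C = -3958 Ω
Z = 6270 − j3958 Ω
|Z| = √(6270² + 3958²) = 7415 Ω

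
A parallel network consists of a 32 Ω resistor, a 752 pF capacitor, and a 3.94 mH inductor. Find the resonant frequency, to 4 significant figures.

ω₀ = 1/√(LC) = 1/√(0.00394 × 7.52e-10) = 581000 rad/s
f₀ = ω₀/(2π) = 92.46 kHz

92.46 kHz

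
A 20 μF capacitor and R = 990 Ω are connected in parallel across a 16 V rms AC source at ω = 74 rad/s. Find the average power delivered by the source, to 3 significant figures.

259 mW

X_C = 1/(ωC) = 676 Ω
Parallel: admittances add. Y = 1/R + jωC
Y = (0.00101 + j0.00148) S
|Y| = 0.00179 S → |Z| = 1/|Y| = 558 Ω, ∠Z = −∠Y = -55.7°
I = V/|Z| = 28.7 mA
P = VI cos φ = 16 × 0.0287 × cos(-55.7°) = 259 mW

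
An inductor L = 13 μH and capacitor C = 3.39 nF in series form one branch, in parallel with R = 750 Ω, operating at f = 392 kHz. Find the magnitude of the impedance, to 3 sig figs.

ω = 2πf = 2.463e+06 rad/s
X_L = ωL = 32.0 Ω
X_C = 1/(ωC) = 120 Ω
Branch 1: Z₁ = R = 750 Ω
Branch 2 (series LC): Z₂ = j(X_L − X_C) = −j87.7 Ω
Parallel: Z = Z₁Z₂/(Z₁+Z₂), |Z| = 87.2 Ω, ∠Z = -83.3°

87.2 Ω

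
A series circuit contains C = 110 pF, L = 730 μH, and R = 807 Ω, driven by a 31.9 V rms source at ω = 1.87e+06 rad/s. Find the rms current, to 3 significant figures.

X_L = ωL = 1370 Ω
X_C = 1/(ωC) = 4860 Ω
Net reactance X = X_L − X_C = -3500 Ω
Z = 807 − j3500 Ω
|Z| = √(807² + 3500²) = 3590 Ω
I = V/|Z| = 31.9/3590 = 8.89 mA

8.89 mA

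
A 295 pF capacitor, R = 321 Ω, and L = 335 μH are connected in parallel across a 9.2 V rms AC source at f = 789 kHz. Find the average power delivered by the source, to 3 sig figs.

ω = 2πf = 4.957e+06 rad/s
X_L = ωL = 1660 Ω
X_C = 1/(ωC) = 684 Ω
Parallel: admittances add. Y = 1/R + 1/(jωL) + jωC
Y = (0.00312 + j0.000860) S
|Y| = 0.00323 S → |Z| = 1/|Y| = 309 Ω, ∠Z = −∠Y = -15.4°
I = V/|Z| = 29.7 mA
P = VI cos φ = 9.2 × 0.0297 × cos(-15.4°) = 264 mW

264 mW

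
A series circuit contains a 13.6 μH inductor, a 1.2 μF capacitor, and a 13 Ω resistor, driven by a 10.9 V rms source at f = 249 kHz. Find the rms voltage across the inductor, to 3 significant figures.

9.47 V

ω = 2πf = 1.565e+06 rad/s
X_L = ωL = 21.3 Ω
X_C = 1/(ωC) = 0.533 Ω
Net reactance X = X_L − X_C = 20.7 Ω
Z = 13.0 + j20.7 Ω
|Z| = √(13.0² + 20.7²) = 24.5 Ω
I = V/|Z| = 445 mA
V_L = I·|Z_L| = 0.445 × 21.3 = 9.47 V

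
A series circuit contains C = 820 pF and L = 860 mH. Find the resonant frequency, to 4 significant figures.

ω₀ = 1/√(LC) = 1/√(0.86 × 8.2e-10) = 37660 rad/s
f₀ = ω₀/(2π) = 5.993 kHz

5.993 kHz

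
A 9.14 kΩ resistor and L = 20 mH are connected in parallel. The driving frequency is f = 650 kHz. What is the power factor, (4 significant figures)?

0.9938

ω = 2πf = 4.084e+06 rad/s
X_L = ωL = 81680 Ω
Parallel: admittances add. Y = 1/R + 1/(jωL)
Y = (0.0001094 − j1.224e-05) S
|Y| = 0.0001101 S → |Z| = 1/|Y| = 9083 Ω, ∠Z = −∠Y = 6.385°
cos φ = cos(6.385°) = 0.9938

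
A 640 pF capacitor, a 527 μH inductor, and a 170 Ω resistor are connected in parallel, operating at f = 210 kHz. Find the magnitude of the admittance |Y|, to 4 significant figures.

5.912 mS

ω = 2πf = 1.319e+06 rad/s
X_L = ωL = 695.4 Ω
X_C = 1/(ωC) = 1184 Ω
Parallel: admittances add. Y = 1/R + 1/(jωL) + jωC
Y = (0.005882 − j0.0005936) S
|Y| = 0.005912 S → |Z| = 1/|Y| = 169.1 Ω, ∠Z = −∠Y = 5.763°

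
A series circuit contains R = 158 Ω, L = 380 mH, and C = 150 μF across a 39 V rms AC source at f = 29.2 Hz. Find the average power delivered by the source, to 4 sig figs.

9.215 W

ω = 2πf = 183.5 rad/s
X_L = ωL = 69.72 Ω
X_C = 1/(ωC) = 36.34 Ω
Net reactance X = X_L − X_C = 33.38 Ω
Z = 158.0 + j33.38 Ω
|Z| = √(158.0² + 33.38²) = 161.5 Ω
∠Z = arctan(33.38/158.0) = 11.93°
I = V/|Z| = 241.5 mA
P = VI cos φ = 39 × 0.2415 × cos(11.93°) = 9.215 W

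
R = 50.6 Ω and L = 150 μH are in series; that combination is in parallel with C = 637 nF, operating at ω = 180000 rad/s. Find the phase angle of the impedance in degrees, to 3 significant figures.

-81.8°

X_L = ωL = 27.0 Ω
X_C = 1/(ωC) = 8.72 Ω
Branch 1 (R+jX_L): Z₁ = 50.6 + j27.0 Ω, |Z₁| = 57.4 Ω
Branch 2 (−jX_C): Z₂ = −j8.72 Ω
Parallel: Z = Z₁Z₂/(Z₁+Z₂), |Z| = 9.30 Ω, ∠Z = -81.8°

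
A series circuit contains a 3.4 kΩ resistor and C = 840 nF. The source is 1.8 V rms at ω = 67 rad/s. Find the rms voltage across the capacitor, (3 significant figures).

1.77 V

X_C = 1/(ωC) = 17800 Ω
Z = 3400 − j17800 Ω
|Z| = √(3400² + 17800²) = 18100 Ω
I = V/|Z| = 99.5 μA
V_C = I·|Z_C| = 9.95e-05 × 17800 = 1.77 V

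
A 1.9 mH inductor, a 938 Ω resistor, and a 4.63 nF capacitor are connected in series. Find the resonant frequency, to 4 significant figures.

53.66 kHz

ω₀ = 1/√(LC) = 1/√(0.0019 × 4.63e-09) = 337200 rad/s
f₀ = ω₀/(2π) = 53.66 kHz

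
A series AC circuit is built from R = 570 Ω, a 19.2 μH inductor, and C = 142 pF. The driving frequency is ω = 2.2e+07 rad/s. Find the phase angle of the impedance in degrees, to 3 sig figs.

X_L = ωL = 422 Ω
X_C = 1/(ωC) = 320 Ω
Net reactance X = X_L − X_C = 102 Ω
Z = 570 + j102 Ω
|Z| = √(570² + 102²) = 579 Ω
∠Z = arctan(102/570) = 10.2°

10.2°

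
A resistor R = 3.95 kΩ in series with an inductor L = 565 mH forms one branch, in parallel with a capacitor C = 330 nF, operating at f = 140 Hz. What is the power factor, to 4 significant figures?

ω = 2πf = 879.6 rad/s
X_L = ωL = 497.0 Ω
X_C = 1/(ωC) = 3445 Ω
Branch 1 (R+jX_L): Z₁ = 3950 + j497.0 Ω, |Z₁| = 3981 Ω
Branch 2 (−jX_C): Z₂ = −j3445 Ω
Parallel: Z = Z₁Z₂/(Z₁+Z₂), |Z| = 2783 Ω, ∠Z = -46.09°
cos φ = cos(-46.09°) = 0.6935

0.6935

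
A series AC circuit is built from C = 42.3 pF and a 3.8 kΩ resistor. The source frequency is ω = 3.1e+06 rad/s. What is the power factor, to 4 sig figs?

0.4460

X_C = 1/(ωC) = 7626 Ω
Z = 3800 − j7626 Ω
|Z| = √(3800² + 7626²) = 8520 Ω
∠Z = arctan(-7626/3800) = -63.51°
cos φ = cos(-63.51°) = 0.4460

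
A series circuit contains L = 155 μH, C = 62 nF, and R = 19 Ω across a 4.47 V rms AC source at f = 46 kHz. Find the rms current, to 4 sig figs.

203.6 mA

ω = 2πf = 289000 rad/s
X_L = ωL = 44.80 Ω
X_C = 1/(ωC) = 55.80 Ω
Net reactance X = X_L − X_C = -11.01 Ω
Z = 19.00 − j11.01 Ω
|Z| = √(19.00² + 11.01²) = 21.96 Ω
I = V/|Z| = 4.47/21.96 = 203.6 mA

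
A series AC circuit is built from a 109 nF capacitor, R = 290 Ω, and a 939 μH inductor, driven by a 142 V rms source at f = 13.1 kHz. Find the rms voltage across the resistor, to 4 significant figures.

ω = 2πf = 82310 rad/s
X_L = ωL = 77.29 Ω
X_C = 1/(ωC) = 111.5 Ω
Net reactance X = X_L − X_C = -34.17 Ω
Z = 290.0 − j34.17 Ω
|Z| = √(290.0² + 34.17²) = 292.0 Ω
I = V/|Z| = 486.3 mA
V_R = I·|Z_R| = 0.4863 × 290.0 = 141.0 V

141.0 V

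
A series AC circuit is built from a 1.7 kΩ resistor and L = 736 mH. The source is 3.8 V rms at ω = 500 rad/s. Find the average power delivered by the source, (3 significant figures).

X_L = ωL = 368 Ω
Z = 1700 + j368 Ω
|Z| = √(1700² + 368²) = 1740 Ω
∠Z = arctan(368/1700) = 12.2°
I = V/|Z| = 2.18 mA
P = VI cos φ = 3.8 × 0.00218 × cos(12.2°) = 8.11 mW

8.11 mW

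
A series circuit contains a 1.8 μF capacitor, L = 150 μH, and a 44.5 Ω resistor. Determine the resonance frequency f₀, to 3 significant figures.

9.69 kHz

ω₀ = 1/√(LC) = 1/√(0.00015 × 1.8e-06) = 60860 rad/s
f₀ = ω₀/(2π) = 9.69 kHz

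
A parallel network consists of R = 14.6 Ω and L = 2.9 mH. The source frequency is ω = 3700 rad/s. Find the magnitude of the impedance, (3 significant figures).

8.65 Ω

X_L = ωL = 10.7 Ω
Parallel: admittances add. Y = 1/R + 1/(jωL)
Y = (0.0685 − j0.0932) S
|Y| = 0.116 S → |Z| = 1/|Y| = 8.65 Ω, ∠Z = −∠Y = 53.7°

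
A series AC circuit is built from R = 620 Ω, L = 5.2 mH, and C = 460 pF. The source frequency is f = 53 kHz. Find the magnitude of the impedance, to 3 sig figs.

4840 Ω

ω = 2πf = 333000 rad/s
X_L = ωL = 1730 Ω
X_C = 1/(ωC) = 6530 Ω
Net reactance X = X_L − X_C = -4800 Ω
Z = 620 − j4800 Ω
|Z| = √(620² + 4800²) = 4840 Ω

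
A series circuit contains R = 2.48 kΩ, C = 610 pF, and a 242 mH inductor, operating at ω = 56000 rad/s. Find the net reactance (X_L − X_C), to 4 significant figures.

-15720 Ω

X_L = ωL = 13550 Ω
X_C = 1/(ωC) = 29270 Ω
X = 13550 − 29270 = -15720 Ω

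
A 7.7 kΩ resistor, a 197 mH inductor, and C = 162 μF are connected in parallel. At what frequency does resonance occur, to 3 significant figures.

28.2 Hz

ω₀ = 1/√(LC) = 1/√(0.197 × 0.000162) = 177.0 rad/s
f₀ = ω₀/(2π) = 28.2 Hz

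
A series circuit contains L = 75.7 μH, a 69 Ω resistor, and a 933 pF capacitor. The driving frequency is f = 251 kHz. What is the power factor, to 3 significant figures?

ω = 2πf = 1.577e+06 rad/s
X_L = ωL = 119 Ω
X_C = 1/(ωC) = 680 Ω
Net reactance X = X_L − X_C = -560 Ω
Z = 69.0 − j560 Ω
|Z| = √(69.0² + 560²) = 564 Ω
∠Z = arctan(-560/69.0) = -83.0°
cos φ = cos(-83.0°) = 0.122

0.122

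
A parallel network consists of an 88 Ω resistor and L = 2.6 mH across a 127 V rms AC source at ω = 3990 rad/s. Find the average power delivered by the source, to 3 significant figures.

X_L = ωL = 10.4 Ω
Parallel: admittances add. Y = 1/R + 1/(jωL)
Y = (0.0114 − j0.0964) S
|Y| = 0.0971 S → |Z| = 1/|Y| = 10.3 Ω, ∠Z = −∠Y = 83.3°
I = V/|Z| = 12.3 A
P = VI cos φ = 127 × 12.3 × cos(83.3°) = 183 W

183 W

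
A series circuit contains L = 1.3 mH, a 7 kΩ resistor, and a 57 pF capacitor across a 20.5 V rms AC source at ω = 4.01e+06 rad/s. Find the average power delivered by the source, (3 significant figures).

X_L = ωL = 5210 Ω
X_C = 1/(ωC) = 4380 Ω
Net reactance X = X_L − X_C = 838 Ω
Z = 7000 + j838 Ω
|Z| = √(7000² + 838²) = 7050 Ω
∠Z = arctan(838/7000) = 6.83°
I = V/|Z| = 2.91 mA
P = VI cos φ = 20.5 × 0.00291 × cos(6.83°) = 59.2 mW

59.2 mW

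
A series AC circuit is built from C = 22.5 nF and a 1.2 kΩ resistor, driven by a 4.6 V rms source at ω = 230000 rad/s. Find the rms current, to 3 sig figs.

X_C = 1/(ωC) = 193 Ω
Z = 1200 − j193 Ω
|Z| = √(1200² + 193²) = 1220 Ω
I = V/|Z| = 4.6/1220 = 3.78 mA

3.78 mA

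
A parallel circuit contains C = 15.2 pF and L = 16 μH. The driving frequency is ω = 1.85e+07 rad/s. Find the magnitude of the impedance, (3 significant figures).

323 Ω

X_L = ωL = 296 Ω
X_C = 1/(ωC) = 3560 Ω
Parallel: admittances add. Y = 1/(jωL) + jωC
Y = (0 − j0.00310) S
|Y| = 0.00310 S → |Z| = 1/|Y| = 323 Ω, ∠Z = −∠Y = 90.0°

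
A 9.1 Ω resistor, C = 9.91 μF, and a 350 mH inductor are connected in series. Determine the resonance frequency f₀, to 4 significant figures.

85.46 Hz

ω₀ = 1/√(LC) = 1/√(0.35 × 9.91e-06) = 536.9 rad/s
f₀ = ω₀/(2π) = 85.46 Hz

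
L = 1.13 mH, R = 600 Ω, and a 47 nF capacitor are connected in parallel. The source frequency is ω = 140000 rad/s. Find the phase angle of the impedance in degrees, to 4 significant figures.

-8.829°

X_L = ωL = 158.2 Ω
X_C = 1/(ωC) = 152.0 Ω
Parallel: admittances add. Y = 1/R + 1/(jωL) + jωC
Y = (0.001667 + j0.0002589) S
|Y| = 0.001687 S → |Z| = 1/|Y| = 592.9 Ω, ∠Z = −∠Y = -8.829°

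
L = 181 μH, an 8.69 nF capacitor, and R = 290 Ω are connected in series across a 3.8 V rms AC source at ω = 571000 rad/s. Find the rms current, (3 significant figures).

12.4 mA

X_L = ωL = 103 Ω
X_C = 1/(ωC) = 202 Ω
Net reactance X = X_L − X_C = -98.2 Ω
Z = 290 − j98.2 Ω
|Z| = √(290² + 98.2²) = 306 Ω
I = V/|Z| = 3.8/306 = 12.4 mA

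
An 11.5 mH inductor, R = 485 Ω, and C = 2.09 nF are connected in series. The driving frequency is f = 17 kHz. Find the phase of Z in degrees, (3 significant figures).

ω = 2πf = 106800 rad/s
X_L = ωL = 1230 Ω
X_C = 1/(ωC) = 4480 Ω
Net reactance X = X_L − X_C = -3250 Ω
Z = 485 − j3250 Ω
|Z| = √(485² + 3250²) = 3290 Ω
∠Z = arctan(-3250/485) = -81.5°

-81.5°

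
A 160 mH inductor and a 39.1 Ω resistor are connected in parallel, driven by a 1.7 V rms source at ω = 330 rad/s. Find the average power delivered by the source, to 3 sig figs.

73.9 mW

X_L = ωL = 52.8 Ω
Parallel: admittances add. Y = 1/R + 1/(jωL)
Y = (0.0256 − j0.0189) S
|Y| = 0.0318 S → |Z| = 1/|Y| = 31.4 Ω, ∠Z = −∠Y = 36.5°
I = V/|Z| = 54.1 mA
P = VI cos φ = 1.7 × 0.0541 × cos(36.5°) = 73.9 mW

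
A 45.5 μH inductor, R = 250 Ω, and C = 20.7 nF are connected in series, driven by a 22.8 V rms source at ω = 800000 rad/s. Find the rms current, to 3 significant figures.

90.8 mA

X_L = ωL = 36.4 Ω
X_C = 1/(ωC) = 60.4 Ω
Net reactance X = X_L − X_C = -24.0 Ω
Z = 250 − j24.0 Ω
|Z| = √(250² + 24.0²) = 251 Ω
I = V/|Z| = 22.8/251 = 90.8 mA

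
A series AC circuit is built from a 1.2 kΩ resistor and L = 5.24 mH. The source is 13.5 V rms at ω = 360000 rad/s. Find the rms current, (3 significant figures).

X_L = ωL = 1890 Ω
Z = 1200 + j1890 Ω
|Z| = √(1200² + 1890²) = 2240 Ω
I = V/|Z| = 13.5/2240 = 6.04 mA

6.04 mA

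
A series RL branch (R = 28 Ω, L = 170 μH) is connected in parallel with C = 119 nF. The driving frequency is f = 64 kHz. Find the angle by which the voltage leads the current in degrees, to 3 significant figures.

ω = 2πf = 402100 rad/s
X_L = ωL = 68.4 Ω
X_C = 1/(ωC) = 20.9 Ω
Branch 1 (R+jX_L): Z₁ = 28.0 + j68.4 Ω, |Z₁| = 73.9 Ω
Branch 2 (−jX_C): Z₂ = −j20.9 Ω
Parallel: Z = Z₁Z₂/(Z₁+Z₂), |Z| = 28.0 Ω, ∠Z = -81.7°

-81.7°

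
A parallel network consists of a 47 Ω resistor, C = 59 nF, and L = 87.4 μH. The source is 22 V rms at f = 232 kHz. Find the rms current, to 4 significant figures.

1.782 A

ω = 2πf = 1.458e+06 rad/s
X_L = ωL = 127.4 Ω
X_C = 1/(ωC) = 11.63 Ω
Parallel: admittances add. Y = 1/R + 1/(jωL) + jωC
Y = (0.02128 + j0.07816) S
|Y| = 0.08100 S → |Z| = 1/|Y| = 12.35 Ω, ∠Z = −∠Y = -74.77°
I = V/|Z| = 22/12.35 = 1.782 A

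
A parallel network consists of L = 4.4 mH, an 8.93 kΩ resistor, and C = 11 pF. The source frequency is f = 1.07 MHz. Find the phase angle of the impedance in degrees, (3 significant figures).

ω = 2πf = 6.723e+06 rad/s
X_L = ωL = 29600 Ω
X_C = 1/(ωC) = 13500 Ω
Parallel: admittances add. Y = 1/R + 1/(jωL) + jωC
Y = (0.000112 + j4.01e-05) S
|Y| = 0.000119 S → |Z| = 1/|Y| = 8410 Ω, ∠Z = −∠Y = -19.7°

-19.7°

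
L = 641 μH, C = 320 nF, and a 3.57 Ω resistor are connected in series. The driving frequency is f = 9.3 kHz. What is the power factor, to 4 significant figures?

ω = 2πf = 58430 rad/s
X_L = ωL = 37.46 Ω
X_C = 1/(ωC) = 53.48 Ω
Net reactance X = X_L − X_C = -16.02 Ω
Z = 3.570 − j16.02 Ω
|Z| = √(3.570² + 16.02²) = 16.42 Ω
∠Z = arctan(-16.02/3.570) = -77.44°
cos φ = cos(-77.44°) = 0.2175

0.2175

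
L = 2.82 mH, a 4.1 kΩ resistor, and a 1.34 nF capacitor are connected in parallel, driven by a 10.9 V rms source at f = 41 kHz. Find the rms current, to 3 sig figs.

11.6 mA

ω = 2πf = 257600 rad/s
X_L = ωL = 726 Ω
X_C = 1/(ωC) = 2900 Ω
Parallel: admittances add. Y = 1/R + 1/(jωL) + jωC
Y = (0.000244 − j0.00103) S
|Y| = 0.00106 S → |Z| = 1/|Y| = 944 Ω, ∠Z = −∠Y = 76.7°
I = V/|Z| = 10.9/944 = 11.6 mA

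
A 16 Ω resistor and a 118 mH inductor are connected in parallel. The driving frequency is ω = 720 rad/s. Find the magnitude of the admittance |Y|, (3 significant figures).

X_L = ωL = 85.0 Ω
Parallel: admittances add. Y = 1/R + 1/(jωL)
Y = (0.0625 − j0.0118) S
|Y| = 0.0636 S → |Z| = 1/|Y| = 15.7 Ω, ∠Z = −∠Y = 10.7°

63.6 mS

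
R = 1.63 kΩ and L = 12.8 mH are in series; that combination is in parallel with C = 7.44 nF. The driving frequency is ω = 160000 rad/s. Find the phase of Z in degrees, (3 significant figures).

X_L = ωL = 2050 Ω
X_C = 1/(ωC) = 840 Ω
Branch 1 (R+jX_L): Z₁ = 1630 + j2050 Ω, |Z₁| = 2620 Ω
Branch 2 (−jX_C): Z₂ = −j840 Ω
Parallel: Z = Z₁Z₂/(Z₁+Z₂), |Z| = 1080 Ω, ∠Z = -75.1°

-75.1°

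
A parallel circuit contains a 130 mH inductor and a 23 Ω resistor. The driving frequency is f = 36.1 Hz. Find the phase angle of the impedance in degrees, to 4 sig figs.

ω = 2πf = 226.8 rad/s
X_L = ωL = 29.49 Ω
Parallel: admittances add. Y = 1/R + 1/(jωL)
Y = (0.04348 − j0.03391) S
|Y| = 0.05514 S → |Z| = 1/|Y| = 18.14 Ω, ∠Z = −∠Y = 37.95°

37.95°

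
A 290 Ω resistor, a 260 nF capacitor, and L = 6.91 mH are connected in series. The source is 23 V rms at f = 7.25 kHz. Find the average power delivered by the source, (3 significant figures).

1.12 W

ω = 2πf = 45550 rad/s
X_L = ωL = 315 Ω
X_C = 1/(ωC) = 84.4 Ω
Net reactance X = X_L − X_C = 230 Ω
Z = 290 + j230 Ω
|Z| = √(290² + 230²) = 370 Ω
∠Z = arctan(230/290) = 38.5°
I = V/|Z| = 62.1 mA
P = VI cos φ = 23 × 0.0621 × cos(38.5°) = 1.12 W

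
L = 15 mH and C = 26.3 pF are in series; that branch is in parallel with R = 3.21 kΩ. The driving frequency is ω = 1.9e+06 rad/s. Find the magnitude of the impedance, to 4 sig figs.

3002 Ω

X_L = ωL = 28500 Ω
X_C = 1/(ωC) = 20010 Ω
Branch 1: Z₁ = R = 3210 Ω
Branch 2 (series LC): Z₂ = j(X_L − X_C) = j8488 Ω
Parallel: Z = Z₁Z₂/(Z₁+Z₂), |Z| = 3002 Ω, ∠Z = 20.72°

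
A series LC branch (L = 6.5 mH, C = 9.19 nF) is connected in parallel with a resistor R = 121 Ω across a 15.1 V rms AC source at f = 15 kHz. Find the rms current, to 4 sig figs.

127.9 mA

ω = 2πf = 94250 rad/s
X_L = ωL = 612.6 Ω
X_C = 1/(ωC) = 1155 Ω
Branch 1: Z₁ = R = 121.0 Ω
Branch 2 (series LC): Z₂ = j(X_L − X_C) = −j541.9 Ω
Parallel: Z = Z₁Z₂/(Z₁+Z₂), |Z| = 118.1 Ω, ∠Z = -12.59°
I = V/|Z| = 15.1/118.1 = 127.9 mA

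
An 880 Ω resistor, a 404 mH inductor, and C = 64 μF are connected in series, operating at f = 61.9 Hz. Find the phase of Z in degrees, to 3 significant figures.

7.57°

ω = 2πf = 388.9 rad/s
X_L = ωL = 157 Ω
X_C = 1/(ωC) = 40.2 Ω
Net reactance X = X_L − X_C = 117 Ω
Z = 880 + j117 Ω
|Z| = √(880² + 117²) = 888 Ω
∠Z = arctan(117/880) = 7.57°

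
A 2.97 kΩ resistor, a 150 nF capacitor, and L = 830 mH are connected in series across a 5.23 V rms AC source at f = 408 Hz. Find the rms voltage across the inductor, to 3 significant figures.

ω = 2πf = 2564 rad/s
X_L = ωL = 2130 Ω
X_C = 1/(ωC) = 2600 Ω
Net reactance X = X_L − X_C = -473 Ω
Z = 2970 − j473 Ω
|Z| = √(2970² + 473²) = 3010 Ω
I = V/|Z| = 1.74 mA
V_L = I·|Z_L| = 0.00174 × 2130 = 3.70 V

3.70 V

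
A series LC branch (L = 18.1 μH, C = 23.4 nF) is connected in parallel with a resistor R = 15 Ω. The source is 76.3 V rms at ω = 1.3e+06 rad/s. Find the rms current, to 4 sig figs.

X_L = ωL = 23.53 Ω
X_C = 1/(ωC) = 32.87 Ω
Branch 1: Z₁ = R = 15.00 Ω
Branch 2 (series LC): Z₂ = j(X_L − X_C) = −j9.343 Ω
Parallel: Z = Z₁Z₂/(Z₁+Z₂), |Z| = 7.931 Ω, ∠Z = -58.08°
I = V/|Z| = 76.3/7.931 = 9.621 A

9.621 A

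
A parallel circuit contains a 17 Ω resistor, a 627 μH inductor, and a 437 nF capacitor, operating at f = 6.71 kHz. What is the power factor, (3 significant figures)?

0.950

ω = 2πf = 42160 rad/s
X_L = ωL = 26.4 Ω
X_C = 1/(ωC) = 54.3 Ω
Parallel: admittances add. Y = 1/R + 1/(jωL) + jωC
Y = (0.0588 − j0.0194) S
|Y| = 0.0619 S → |Z| = 1/|Y| = 16.1 Ω, ∠Z = −∠Y = 18.3°
cos φ = cos(18.3°) = 0.950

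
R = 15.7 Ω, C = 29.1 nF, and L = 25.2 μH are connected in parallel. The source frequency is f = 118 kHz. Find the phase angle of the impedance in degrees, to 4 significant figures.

26.64°

ω = 2πf = 741400 rad/s
X_L = ωL = 18.68 Ω
X_C = 1/(ωC) = 46.35 Ω
Parallel: admittances add. Y = 1/R + 1/(jωL) + jωC
Y = (0.06369 − j0.03195) S
|Y| = 0.07126 S → |Z| = 1/|Y| = 14.03 Ω, ∠Z = −∠Y = 26.64°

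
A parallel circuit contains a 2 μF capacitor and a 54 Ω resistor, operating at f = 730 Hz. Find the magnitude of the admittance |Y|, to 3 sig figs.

ω = 2πf = 4587 rad/s
X_C = 1/(ωC) = 109 Ω
Parallel: admittances add. Y = 1/R + jωC
Y = (0.0185 + j0.00917) S
|Y| = 0.0207 S → |Z| = 1/|Y| = 48.4 Ω, ∠Z = −∠Y = -26.4°

20.7 mS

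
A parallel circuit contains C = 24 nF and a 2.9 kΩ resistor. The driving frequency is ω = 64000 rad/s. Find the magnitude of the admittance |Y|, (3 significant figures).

1.57 mS

X_C = 1/(ωC) = 651 Ω
Parallel: admittances add. Y = 1/R + jωC
Y = (0.000345 + j0.00154) S
|Y| = 0.00157 S → |Z| = 1/|Y| = 635 Ω, ∠Z = −∠Y = -77.3°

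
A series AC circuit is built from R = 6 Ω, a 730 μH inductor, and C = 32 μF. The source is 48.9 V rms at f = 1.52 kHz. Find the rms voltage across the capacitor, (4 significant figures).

ω = 2πf = 9550 rad/s
X_L = ωL = 6.972 Ω
X_C = 1/(ωC) = 3.272 Ω
Net reactance X = X_L − X_C = 3.700 Ω
Z = 6.000 + j3.700 Ω
|Z| = √(6.000² + 3.700²) = 7.049 Ω
I = V/|Z| = 6.937 A
V_C = I·|Z_C| = 6.937 × 3.272 = 22.70 V

22.70 V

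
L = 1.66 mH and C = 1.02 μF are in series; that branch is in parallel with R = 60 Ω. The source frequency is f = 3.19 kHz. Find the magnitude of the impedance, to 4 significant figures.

15.14 Ω

ω = 2πf = 20040 rad/s
X_L = ωL = 33.27 Ω
X_C = 1/(ωC) = 48.91 Ω
Branch 1: Z₁ = R = 60.00 Ω
Branch 2 (series LC): Z₂ = j(X_L − X_C) = −j15.64 Ω
Parallel: Z = Z₁Z₂/(Z₁+Z₂), |Z| = 15.14 Ω, ∠Z = -75.39°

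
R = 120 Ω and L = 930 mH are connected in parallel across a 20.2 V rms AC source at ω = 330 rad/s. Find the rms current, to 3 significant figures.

X_L = ωL = 307 Ω
Parallel: admittances add. Y = 1/R + 1/(jωL)
Y = (0.00833 − j0.00326) S
|Y| = 0.00895 S → |Z| = 1/|Y| = 112 Ω, ∠Z = −∠Y = 21.4°
I = V/|Z| = 20.2/112 = 181 mA

181 mA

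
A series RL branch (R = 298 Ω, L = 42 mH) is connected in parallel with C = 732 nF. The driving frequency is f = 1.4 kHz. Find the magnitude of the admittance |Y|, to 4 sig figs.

ω = 2πf = 8796 rad/s
X_L = ωL = 369.5 Ω
X_C = 1/(ωC) = 155.3 Ω
Branch 1 (R+jX_L): Z₁ = 298.0 + j369.5 Ω, |Z₁| = 474.7 Ω
Branch 2 (−jX_C): Z₂ = −j155.3 Ω
Parallel: Z = Z₁Z₂/(Z₁+Z₂), |Z| = 200.9 Ω, ∠Z = -74.59°
|Y| = 1/|Z| = 4.978 mS

4.978 mS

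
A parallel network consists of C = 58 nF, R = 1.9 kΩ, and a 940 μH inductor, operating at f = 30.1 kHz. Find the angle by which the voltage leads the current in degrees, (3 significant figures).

-84.4°

ω = 2πf = 189100 rad/s
X_L = ωL = 178 Ω
X_C = 1/(ωC) = 91.2 Ω
Parallel: admittances add. Y = 1/R + 1/(jωL) + jωC
Y = (0.000526 + j0.00534) S
|Y| = 0.00537 S → |Z| = 1/|Y| = 186 Ω, ∠Z = −∠Y = -84.4°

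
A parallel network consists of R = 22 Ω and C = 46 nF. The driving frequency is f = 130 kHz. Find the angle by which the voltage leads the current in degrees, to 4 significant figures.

ω = 2πf = 816800 rad/s
X_C = 1/(ωC) = 26.61 Ω
Parallel: admittances add. Y = 1/R + jωC
Y = (0.04545 + j0.03757) S
|Y| = 0.05897 S → |Z| = 1/|Y| = 16.96 Ω, ∠Z = −∠Y = -39.58°

-39.58°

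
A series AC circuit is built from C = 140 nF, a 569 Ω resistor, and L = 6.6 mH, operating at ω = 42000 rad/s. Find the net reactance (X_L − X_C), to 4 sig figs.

X_L = ωL = 277.2 Ω
X_C = 1/(ωC) = 170.1 Ω
X = 277.2 − 170.1 = 107.1 Ω

107.1 Ω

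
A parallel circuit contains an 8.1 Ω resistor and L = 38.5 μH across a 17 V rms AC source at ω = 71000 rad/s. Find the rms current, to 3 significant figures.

6.56 A

X_L = ωL = 2.73 Ω
Parallel: admittances add. Y = 1/R + 1/(jωL)
Y = (0.123 − j0.366) S
|Y| = 0.386 S → |Z| = 1/|Y| = 2.59 Ω, ∠Z = −∠Y = 71.4°
I = V/|Z| = 17/2.59 = 6.56 A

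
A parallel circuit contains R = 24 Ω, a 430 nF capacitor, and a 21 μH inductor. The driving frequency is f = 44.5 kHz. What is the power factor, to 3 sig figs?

0.640

ω = 2πf = 279600 rad/s
X_L = ωL = 5.87 Ω
X_C = 1/(ωC) = 8.32 Ω
Parallel: admittances add. Y = 1/R + 1/(jωL) + jωC
Y = (0.0417 − j0.0501) S
|Y| = 0.0651 S → |Z| = 1/|Y| = 15.3 Ω, ∠Z = −∠Y = 50.2°
cos φ = cos(50.2°) = 0.640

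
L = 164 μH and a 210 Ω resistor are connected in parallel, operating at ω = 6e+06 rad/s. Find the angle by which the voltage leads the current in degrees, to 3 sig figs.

X_L = ωL = 984 Ω
Parallel: admittances add. Y = 1/R + 1/(jωL)
Y = (0.00476 − j0.00102) S
|Y| = 0.00487 S → |Z| = 1/|Y| = 205 Ω, ∠Z = −∠Y = 12.0°

12.0°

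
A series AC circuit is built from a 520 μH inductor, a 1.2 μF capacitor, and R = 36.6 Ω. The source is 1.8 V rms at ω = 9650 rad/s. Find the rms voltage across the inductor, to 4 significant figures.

0.1013 V

X_L = ωL = 5.018 Ω
X_C = 1/(ωC) = 86.36 Ω
Net reactance X = X_L − X_C = -81.34 Ω
Z = 36.60 − j81.34 Ω
|Z| = √(36.60² + 81.34²) = 89.19 Ω
I = V/|Z| = 20.18 mA
V_L = I·|Z_L| = 0.02018 × 5.018 = 0.1013 V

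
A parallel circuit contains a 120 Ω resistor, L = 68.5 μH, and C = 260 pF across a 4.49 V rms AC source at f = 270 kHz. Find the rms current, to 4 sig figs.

52.38 mA

ω = 2πf = 1.696e+06 rad/s
X_L = ωL = 116.2 Ω
X_C = 1/(ωC) = 2267 Ω
Parallel: admittances add. Y = 1/R + 1/(jωL) + jωC
Y = (0.008333 − j0.008164) S
|Y| = 0.01167 S → |Z| = 1/|Y| = 85.72 Ω, ∠Z = −∠Y = 44.41°
I = V/|Z| = 4.49/85.72 = 52.38 mA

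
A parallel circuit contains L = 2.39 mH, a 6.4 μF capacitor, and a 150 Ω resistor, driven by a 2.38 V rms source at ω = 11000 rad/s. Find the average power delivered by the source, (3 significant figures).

37.8 mW

X_L = ωL = 26.3 Ω
X_C = 1/(ωC) = 14.2 Ω
Parallel: admittances add. Y = 1/R + 1/(jωL) + jωC
Y = (0.00667 + j0.0324) S
|Y| = 0.0330 S → |Z| = 1/|Y| = 30.3 Ω, ∠Z = −∠Y = -78.4°
I = V/|Z| = 78.6 mA
P = VI cos φ = 2.38 × 0.0786 × cos(-78.4°) = 37.8 mW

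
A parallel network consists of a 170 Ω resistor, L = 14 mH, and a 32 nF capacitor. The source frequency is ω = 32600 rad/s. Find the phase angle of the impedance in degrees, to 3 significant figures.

11.0°

X_L = ωL = 456 Ω
X_C = 1/(ωC) = 959 Ω
Parallel: admittances add. Y = 1/R + 1/(jωL) + jωC
Y = (0.00588 − j0.00115) S
|Y| = 0.00599 S → |Z| = 1/|Y| = 167 Ω, ∠Z = −∠Y = 11.0°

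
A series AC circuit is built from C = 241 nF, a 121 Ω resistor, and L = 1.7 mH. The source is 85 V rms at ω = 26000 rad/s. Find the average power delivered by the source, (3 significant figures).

31.3 W

X_L = ωL = 44.2 Ω
X_C = 1/(ωC) = 160 Ω
Net reactance X = X_L − X_C = -115 Ω
Z = 121 − j115 Ω
|Z| = √(121² + 115²) = 167 Ω
∠Z = arctan(-115/121) = -43.6°
I = V/|Z| = 508 mA
P = VI cos φ = 85 × 0.508 × cos(-43.6°) = 31.3 W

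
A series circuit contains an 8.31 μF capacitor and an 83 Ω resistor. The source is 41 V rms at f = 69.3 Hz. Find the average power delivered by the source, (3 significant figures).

1.68 W

ω = 2πf = 435.4 rad/s
X_C = 1/(ωC) = 276 Ω
Z = 83.0 − j276 Ω
|Z| = √(83.0² + 276²) = 289 Ω
∠Z = arctan(-276/83.0) = -73.3°
I = V/|Z| = 142 mA
P = VI cos φ = 41 × 0.142 × cos(-73.3°) = 1.68 W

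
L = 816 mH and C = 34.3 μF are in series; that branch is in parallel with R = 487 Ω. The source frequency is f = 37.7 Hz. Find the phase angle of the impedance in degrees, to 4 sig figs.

81.80°

ω = 2πf = 236.9 rad/s
X_L = ωL = 193.3 Ω
X_C = 1/(ωC) = 123.1 Ω
Branch 1: Z₁ = R = 487.0 Ω
Branch 2 (series LC): Z₂ = j(X_L − X_C) = j70.21 Ω
Parallel: Z = Z₁Z₂/(Z₁+Z₂), |Z| = 69.49 Ω, ∠Z = 81.80°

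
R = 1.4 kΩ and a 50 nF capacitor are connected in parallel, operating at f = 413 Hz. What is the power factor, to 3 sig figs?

ω = 2πf = 2595 rad/s
X_C = 1/(ωC) = 7710 Ω
Parallel: admittances add. Y = 1/R + jωC
Y = (0.000714 + j0.000130) S
|Y| = 0.000726 S → |Z| = 1/|Y| = 1380 Ω, ∠Z = −∠Y = -10.3°
cos φ = cos(-10.3°) = 0.984

0.984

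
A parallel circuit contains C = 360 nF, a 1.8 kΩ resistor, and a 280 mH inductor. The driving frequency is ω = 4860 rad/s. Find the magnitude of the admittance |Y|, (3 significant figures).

1.16 mS

X_L = ωL = 1360 Ω
X_C = 1/(ωC) = 572 Ω
Parallel: admittances add. Y = 1/R + 1/(jωL) + jωC
Y = (0.000556 + j0.00101) S
|Y| = 0.00116 S → |Z| = 1/|Y| = 864 Ω, ∠Z = −∠Y = -61.3°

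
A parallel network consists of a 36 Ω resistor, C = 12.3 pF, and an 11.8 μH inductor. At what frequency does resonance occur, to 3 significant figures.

13.2 MHz

ω₀ = 1/√(LC) = 1/√(1.18e-05 × 1.23e-11) = 8.301e+07 rad/s
f₀ = ω₀/(2π) = 13.2 MHz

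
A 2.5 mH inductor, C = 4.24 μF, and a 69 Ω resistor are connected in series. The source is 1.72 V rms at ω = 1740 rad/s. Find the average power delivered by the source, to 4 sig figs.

9.290 mW

X_L = ωL = 4.350 Ω
X_C = 1/(ωC) = 135.5 Ω
Net reactance X = X_L − X_C = -131.2 Ω
Z = 69.00 − j131.2 Ω
|Z| = √(69.00² + 131.2²) = 148.2 Ω
∠Z = arctan(-131.2/69.00) = -62.26°
I = V/|Z| = 11.60 mA
P = VI cos φ = 1.72 × 0.01160 × cos(-62.26°) = 9.290 mW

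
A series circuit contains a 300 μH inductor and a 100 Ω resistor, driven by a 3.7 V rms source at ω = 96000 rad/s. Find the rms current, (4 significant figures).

35.55 mA

X_L = ωL = 28.80 Ω
Z = 100.0 + j28.80 Ω
|Z| = √(100.0² + 28.80²) = 104.1 Ω
I = V/|Z| = 3.7/104.1 = 35.55 mA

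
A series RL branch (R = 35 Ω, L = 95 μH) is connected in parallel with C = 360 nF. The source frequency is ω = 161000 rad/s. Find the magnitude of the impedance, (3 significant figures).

18.8 Ω

X_L = ωL = 15.3 Ω
X_C = 1/(ωC) = 17.3 Ω
Branch 1 (R+jX_L): Z₁ = 35.0 + j15.3 Ω, |Z₁| = 38.2 Ω
Branch 2 (−jX_C): Z₂ = −j17.3 Ω
Parallel: Z = Z₁Z₂/(Z₁+Z₂), |Z| = 18.8 Ω, ∠Z = -63.2°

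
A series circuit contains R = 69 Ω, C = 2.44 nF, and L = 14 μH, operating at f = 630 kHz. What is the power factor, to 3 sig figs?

0.820

ω = 2πf = 3.958e+06 rad/s
X_L = ωL = 55.4 Ω
X_C = 1/(ωC) = 104 Ω
Net reactance X = X_L − X_C = -48.1 Ω
Z = 69.0 − j48.1 Ω
|Z| = √(69.0² + 48.1²) = 84.1 Ω
∠Z = arctan(-48.1/69.0) = -34.9°
cos φ = cos(-34.9°) = 0.820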